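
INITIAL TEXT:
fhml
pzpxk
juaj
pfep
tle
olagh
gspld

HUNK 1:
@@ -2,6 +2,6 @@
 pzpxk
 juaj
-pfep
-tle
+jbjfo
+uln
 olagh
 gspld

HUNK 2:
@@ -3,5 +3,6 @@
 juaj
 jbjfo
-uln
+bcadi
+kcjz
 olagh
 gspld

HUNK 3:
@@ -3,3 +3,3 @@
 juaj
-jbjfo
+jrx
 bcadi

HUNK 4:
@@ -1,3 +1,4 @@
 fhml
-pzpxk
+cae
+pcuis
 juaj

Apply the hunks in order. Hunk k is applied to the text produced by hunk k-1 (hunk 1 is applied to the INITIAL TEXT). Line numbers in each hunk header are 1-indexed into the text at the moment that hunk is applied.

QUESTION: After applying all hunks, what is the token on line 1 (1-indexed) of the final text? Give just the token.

Answer: fhml

Derivation:
Hunk 1: at line 2 remove [pfep,tle] add [jbjfo,uln] -> 7 lines: fhml pzpxk juaj jbjfo uln olagh gspld
Hunk 2: at line 3 remove [uln] add [bcadi,kcjz] -> 8 lines: fhml pzpxk juaj jbjfo bcadi kcjz olagh gspld
Hunk 3: at line 3 remove [jbjfo] add [jrx] -> 8 lines: fhml pzpxk juaj jrx bcadi kcjz olagh gspld
Hunk 4: at line 1 remove [pzpxk] add [cae,pcuis] -> 9 lines: fhml cae pcuis juaj jrx bcadi kcjz olagh gspld
Final line 1: fhml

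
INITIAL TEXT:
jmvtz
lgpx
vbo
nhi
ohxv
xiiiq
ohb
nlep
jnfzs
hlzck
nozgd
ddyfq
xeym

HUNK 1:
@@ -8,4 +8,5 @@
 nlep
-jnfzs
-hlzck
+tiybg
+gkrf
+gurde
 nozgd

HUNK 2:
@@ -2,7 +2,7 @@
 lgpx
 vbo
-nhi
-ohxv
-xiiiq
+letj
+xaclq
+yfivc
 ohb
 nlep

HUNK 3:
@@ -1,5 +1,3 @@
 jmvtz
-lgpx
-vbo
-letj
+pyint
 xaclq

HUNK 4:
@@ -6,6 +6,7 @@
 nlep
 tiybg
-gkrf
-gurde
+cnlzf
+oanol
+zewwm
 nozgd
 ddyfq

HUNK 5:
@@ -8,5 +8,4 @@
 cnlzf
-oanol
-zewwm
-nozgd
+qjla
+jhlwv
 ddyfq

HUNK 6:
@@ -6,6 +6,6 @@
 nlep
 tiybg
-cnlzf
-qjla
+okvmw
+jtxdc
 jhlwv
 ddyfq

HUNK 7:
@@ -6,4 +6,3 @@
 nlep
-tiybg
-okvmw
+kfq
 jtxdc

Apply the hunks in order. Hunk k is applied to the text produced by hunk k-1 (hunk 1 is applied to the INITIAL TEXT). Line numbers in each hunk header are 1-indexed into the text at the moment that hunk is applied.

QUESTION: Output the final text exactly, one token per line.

Hunk 1: at line 8 remove [jnfzs,hlzck] add [tiybg,gkrf,gurde] -> 14 lines: jmvtz lgpx vbo nhi ohxv xiiiq ohb nlep tiybg gkrf gurde nozgd ddyfq xeym
Hunk 2: at line 2 remove [nhi,ohxv,xiiiq] add [letj,xaclq,yfivc] -> 14 lines: jmvtz lgpx vbo letj xaclq yfivc ohb nlep tiybg gkrf gurde nozgd ddyfq xeym
Hunk 3: at line 1 remove [lgpx,vbo,letj] add [pyint] -> 12 lines: jmvtz pyint xaclq yfivc ohb nlep tiybg gkrf gurde nozgd ddyfq xeym
Hunk 4: at line 6 remove [gkrf,gurde] add [cnlzf,oanol,zewwm] -> 13 lines: jmvtz pyint xaclq yfivc ohb nlep tiybg cnlzf oanol zewwm nozgd ddyfq xeym
Hunk 5: at line 8 remove [oanol,zewwm,nozgd] add [qjla,jhlwv] -> 12 lines: jmvtz pyint xaclq yfivc ohb nlep tiybg cnlzf qjla jhlwv ddyfq xeym
Hunk 6: at line 6 remove [cnlzf,qjla] add [okvmw,jtxdc] -> 12 lines: jmvtz pyint xaclq yfivc ohb nlep tiybg okvmw jtxdc jhlwv ddyfq xeym
Hunk 7: at line 6 remove [tiybg,okvmw] add [kfq] -> 11 lines: jmvtz pyint xaclq yfivc ohb nlep kfq jtxdc jhlwv ddyfq xeym

Answer: jmvtz
pyint
xaclq
yfivc
ohb
nlep
kfq
jtxdc
jhlwv
ddyfq
xeym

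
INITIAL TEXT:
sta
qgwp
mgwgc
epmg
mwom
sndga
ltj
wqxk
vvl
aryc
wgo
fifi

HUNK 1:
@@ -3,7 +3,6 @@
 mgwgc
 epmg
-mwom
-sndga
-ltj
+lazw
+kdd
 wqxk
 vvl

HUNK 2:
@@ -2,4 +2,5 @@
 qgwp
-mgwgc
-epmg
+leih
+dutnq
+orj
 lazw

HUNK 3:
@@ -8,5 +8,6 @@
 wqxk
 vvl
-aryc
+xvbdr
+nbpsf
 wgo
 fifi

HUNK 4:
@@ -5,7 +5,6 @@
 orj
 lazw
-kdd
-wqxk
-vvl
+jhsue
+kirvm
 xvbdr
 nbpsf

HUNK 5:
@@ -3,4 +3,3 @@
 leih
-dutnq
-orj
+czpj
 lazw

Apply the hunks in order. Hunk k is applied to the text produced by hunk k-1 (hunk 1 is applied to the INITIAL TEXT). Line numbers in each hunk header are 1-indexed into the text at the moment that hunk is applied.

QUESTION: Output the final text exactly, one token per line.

Hunk 1: at line 3 remove [mwom,sndga,ltj] add [lazw,kdd] -> 11 lines: sta qgwp mgwgc epmg lazw kdd wqxk vvl aryc wgo fifi
Hunk 2: at line 2 remove [mgwgc,epmg] add [leih,dutnq,orj] -> 12 lines: sta qgwp leih dutnq orj lazw kdd wqxk vvl aryc wgo fifi
Hunk 3: at line 8 remove [aryc] add [xvbdr,nbpsf] -> 13 lines: sta qgwp leih dutnq orj lazw kdd wqxk vvl xvbdr nbpsf wgo fifi
Hunk 4: at line 5 remove [kdd,wqxk,vvl] add [jhsue,kirvm] -> 12 lines: sta qgwp leih dutnq orj lazw jhsue kirvm xvbdr nbpsf wgo fifi
Hunk 5: at line 3 remove [dutnq,orj] add [czpj] -> 11 lines: sta qgwp leih czpj lazw jhsue kirvm xvbdr nbpsf wgo fifi

Answer: sta
qgwp
leih
czpj
lazw
jhsue
kirvm
xvbdr
nbpsf
wgo
fifi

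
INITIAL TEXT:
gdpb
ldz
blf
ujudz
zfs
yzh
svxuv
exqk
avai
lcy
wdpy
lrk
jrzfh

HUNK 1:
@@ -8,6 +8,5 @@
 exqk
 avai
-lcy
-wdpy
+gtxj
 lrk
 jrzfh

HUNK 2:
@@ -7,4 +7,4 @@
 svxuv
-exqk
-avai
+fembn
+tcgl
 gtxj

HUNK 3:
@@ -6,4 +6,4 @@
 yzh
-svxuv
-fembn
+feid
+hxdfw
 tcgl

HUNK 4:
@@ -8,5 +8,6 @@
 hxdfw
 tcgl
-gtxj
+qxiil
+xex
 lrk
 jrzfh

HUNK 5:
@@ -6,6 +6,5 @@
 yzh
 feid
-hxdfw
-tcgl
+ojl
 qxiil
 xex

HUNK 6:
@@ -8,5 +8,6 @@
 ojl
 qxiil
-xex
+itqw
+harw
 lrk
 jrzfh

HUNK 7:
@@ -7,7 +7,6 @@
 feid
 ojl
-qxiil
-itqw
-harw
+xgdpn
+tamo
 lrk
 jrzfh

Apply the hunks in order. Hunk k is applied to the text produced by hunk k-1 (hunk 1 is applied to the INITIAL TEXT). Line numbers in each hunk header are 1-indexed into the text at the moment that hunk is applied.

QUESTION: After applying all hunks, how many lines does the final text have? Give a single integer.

Answer: 12

Derivation:
Hunk 1: at line 8 remove [lcy,wdpy] add [gtxj] -> 12 lines: gdpb ldz blf ujudz zfs yzh svxuv exqk avai gtxj lrk jrzfh
Hunk 2: at line 7 remove [exqk,avai] add [fembn,tcgl] -> 12 lines: gdpb ldz blf ujudz zfs yzh svxuv fembn tcgl gtxj lrk jrzfh
Hunk 3: at line 6 remove [svxuv,fembn] add [feid,hxdfw] -> 12 lines: gdpb ldz blf ujudz zfs yzh feid hxdfw tcgl gtxj lrk jrzfh
Hunk 4: at line 8 remove [gtxj] add [qxiil,xex] -> 13 lines: gdpb ldz blf ujudz zfs yzh feid hxdfw tcgl qxiil xex lrk jrzfh
Hunk 5: at line 6 remove [hxdfw,tcgl] add [ojl] -> 12 lines: gdpb ldz blf ujudz zfs yzh feid ojl qxiil xex lrk jrzfh
Hunk 6: at line 8 remove [xex] add [itqw,harw] -> 13 lines: gdpb ldz blf ujudz zfs yzh feid ojl qxiil itqw harw lrk jrzfh
Hunk 7: at line 7 remove [qxiil,itqw,harw] add [xgdpn,tamo] -> 12 lines: gdpb ldz blf ujudz zfs yzh feid ojl xgdpn tamo lrk jrzfh
Final line count: 12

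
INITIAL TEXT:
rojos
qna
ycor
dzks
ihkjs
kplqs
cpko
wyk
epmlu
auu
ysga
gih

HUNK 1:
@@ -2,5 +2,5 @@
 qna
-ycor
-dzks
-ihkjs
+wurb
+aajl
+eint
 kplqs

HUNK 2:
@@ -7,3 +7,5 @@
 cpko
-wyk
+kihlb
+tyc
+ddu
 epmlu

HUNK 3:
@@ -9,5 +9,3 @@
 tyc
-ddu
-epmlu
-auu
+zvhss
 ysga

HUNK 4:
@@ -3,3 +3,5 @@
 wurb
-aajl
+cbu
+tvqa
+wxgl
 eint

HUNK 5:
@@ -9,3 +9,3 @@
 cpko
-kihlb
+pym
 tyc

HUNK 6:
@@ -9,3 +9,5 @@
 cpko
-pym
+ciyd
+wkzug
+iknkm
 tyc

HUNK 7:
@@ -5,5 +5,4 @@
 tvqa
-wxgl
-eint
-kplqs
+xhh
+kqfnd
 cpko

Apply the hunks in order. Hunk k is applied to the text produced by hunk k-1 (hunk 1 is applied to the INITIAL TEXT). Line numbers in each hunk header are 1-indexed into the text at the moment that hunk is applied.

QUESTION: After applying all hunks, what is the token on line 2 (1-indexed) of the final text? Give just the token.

Answer: qna

Derivation:
Hunk 1: at line 2 remove [ycor,dzks,ihkjs] add [wurb,aajl,eint] -> 12 lines: rojos qna wurb aajl eint kplqs cpko wyk epmlu auu ysga gih
Hunk 2: at line 7 remove [wyk] add [kihlb,tyc,ddu] -> 14 lines: rojos qna wurb aajl eint kplqs cpko kihlb tyc ddu epmlu auu ysga gih
Hunk 3: at line 9 remove [ddu,epmlu,auu] add [zvhss] -> 12 lines: rojos qna wurb aajl eint kplqs cpko kihlb tyc zvhss ysga gih
Hunk 4: at line 3 remove [aajl] add [cbu,tvqa,wxgl] -> 14 lines: rojos qna wurb cbu tvqa wxgl eint kplqs cpko kihlb tyc zvhss ysga gih
Hunk 5: at line 9 remove [kihlb] add [pym] -> 14 lines: rojos qna wurb cbu tvqa wxgl eint kplqs cpko pym tyc zvhss ysga gih
Hunk 6: at line 9 remove [pym] add [ciyd,wkzug,iknkm] -> 16 lines: rojos qna wurb cbu tvqa wxgl eint kplqs cpko ciyd wkzug iknkm tyc zvhss ysga gih
Hunk 7: at line 5 remove [wxgl,eint,kplqs] add [xhh,kqfnd] -> 15 lines: rojos qna wurb cbu tvqa xhh kqfnd cpko ciyd wkzug iknkm tyc zvhss ysga gih
Final line 2: qna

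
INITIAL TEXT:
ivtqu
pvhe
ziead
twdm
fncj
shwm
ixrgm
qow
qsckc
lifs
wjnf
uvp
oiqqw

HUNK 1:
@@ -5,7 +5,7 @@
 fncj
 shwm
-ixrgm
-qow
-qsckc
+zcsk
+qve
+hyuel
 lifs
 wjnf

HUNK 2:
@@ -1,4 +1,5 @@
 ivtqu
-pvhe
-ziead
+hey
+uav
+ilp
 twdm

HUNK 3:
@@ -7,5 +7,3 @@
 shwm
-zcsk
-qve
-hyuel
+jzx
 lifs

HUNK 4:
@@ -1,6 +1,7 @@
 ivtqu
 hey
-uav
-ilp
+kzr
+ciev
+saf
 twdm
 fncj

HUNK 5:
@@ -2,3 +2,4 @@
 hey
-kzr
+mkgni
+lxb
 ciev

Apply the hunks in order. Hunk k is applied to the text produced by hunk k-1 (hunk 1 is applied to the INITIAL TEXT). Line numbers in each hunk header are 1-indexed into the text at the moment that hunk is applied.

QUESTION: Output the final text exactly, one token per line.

Hunk 1: at line 5 remove [ixrgm,qow,qsckc] add [zcsk,qve,hyuel] -> 13 lines: ivtqu pvhe ziead twdm fncj shwm zcsk qve hyuel lifs wjnf uvp oiqqw
Hunk 2: at line 1 remove [pvhe,ziead] add [hey,uav,ilp] -> 14 lines: ivtqu hey uav ilp twdm fncj shwm zcsk qve hyuel lifs wjnf uvp oiqqw
Hunk 3: at line 7 remove [zcsk,qve,hyuel] add [jzx] -> 12 lines: ivtqu hey uav ilp twdm fncj shwm jzx lifs wjnf uvp oiqqw
Hunk 4: at line 1 remove [uav,ilp] add [kzr,ciev,saf] -> 13 lines: ivtqu hey kzr ciev saf twdm fncj shwm jzx lifs wjnf uvp oiqqw
Hunk 5: at line 2 remove [kzr] add [mkgni,lxb] -> 14 lines: ivtqu hey mkgni lxb ciev saf twdm fncj shwm jzx lifs wjnf uvp oiqqw

Answer: ivtqu
hey
mkgni
lxb
ciev
saf
twdm
fncj
shwm
jzx
lifs
wjnf
uvp
oiqqw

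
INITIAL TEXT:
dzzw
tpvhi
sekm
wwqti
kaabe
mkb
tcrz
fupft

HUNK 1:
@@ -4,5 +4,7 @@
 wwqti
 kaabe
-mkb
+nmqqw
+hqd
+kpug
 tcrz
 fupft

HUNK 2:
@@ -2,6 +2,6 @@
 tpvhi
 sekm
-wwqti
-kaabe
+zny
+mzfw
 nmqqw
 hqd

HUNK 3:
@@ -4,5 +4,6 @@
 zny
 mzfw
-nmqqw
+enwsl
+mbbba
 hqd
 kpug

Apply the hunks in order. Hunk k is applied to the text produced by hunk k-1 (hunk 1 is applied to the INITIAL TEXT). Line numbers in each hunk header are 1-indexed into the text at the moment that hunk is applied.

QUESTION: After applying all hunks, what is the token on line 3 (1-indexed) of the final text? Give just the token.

Answer: sekm

Derivation:
Hunk 1: at line 4 remove [mkb] add [nmqqw,hqd,kpug] -> 10 lines: dzzw tpvhi sekm wwqti kaabe nmqqw hqd kpug tcrz fupft
Hunk 2: at line 2 remove [wwqti,kaabe] add [zny,mzfw] -> 10 lines: dzzw tpvhi sekm zny mzfw nmqqw hqd kpug tcrz fupft
Hunk 3: at line 4 remove [nmqqw] add [enwsl,mbbba] -> 11 lines: dzzw tpvhi sekm zny mzfw enwsl mbbba hqd kpug tcrz fupft
Final line 3: sekm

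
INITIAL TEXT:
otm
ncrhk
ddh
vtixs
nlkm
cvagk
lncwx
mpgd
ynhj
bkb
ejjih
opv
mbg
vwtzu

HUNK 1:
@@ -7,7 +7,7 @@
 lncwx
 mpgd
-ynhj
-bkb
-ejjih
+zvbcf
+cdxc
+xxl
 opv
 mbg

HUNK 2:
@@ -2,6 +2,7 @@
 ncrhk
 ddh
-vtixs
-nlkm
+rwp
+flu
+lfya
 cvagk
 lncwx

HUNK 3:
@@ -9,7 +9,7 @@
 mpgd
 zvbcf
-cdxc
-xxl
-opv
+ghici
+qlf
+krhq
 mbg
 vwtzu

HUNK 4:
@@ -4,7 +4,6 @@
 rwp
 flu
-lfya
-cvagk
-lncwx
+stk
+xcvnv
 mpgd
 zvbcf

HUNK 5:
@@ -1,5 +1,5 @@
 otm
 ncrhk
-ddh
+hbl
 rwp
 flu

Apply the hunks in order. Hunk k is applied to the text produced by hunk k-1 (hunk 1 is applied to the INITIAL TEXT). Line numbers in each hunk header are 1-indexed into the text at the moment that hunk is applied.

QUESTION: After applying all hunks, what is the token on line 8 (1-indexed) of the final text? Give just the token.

Hunk 1: at line 7 remove [ynhj,bkb,ejjih] add [zvbcf,cdxc,xxl] -> 14 lines: otm ncrhk ddh vtixs nlkm cvagk lncwx mpgd zvbcf cdxc xxl opv mbg vwtzu
Hunk 2: at line 2 remove [vtixs,nlkm] add [rwp,flu,lfya] -> 15 lines: otm ncrhk ddh rwp flu lfya cvagk lncwx mpgd zvbcf cdxc xxl opv mbg vwtzu
Hunk 3: at line 9 remove [cdxc,xxl,opv] add [ghici,qlf,krhq] -> 15 lines: otm ncrhk ddh rwp flu lfya cvagk lncwx mpgd zvbcf ghici qlf krhq mbg vwtzu
Hunk 4: at line 4 remove [lfya,cvagk,lncwx] add [stk,xcvnv] -> 14 lines: otm ncrhk ddh rwp flu stk xcvnv mpgd zvbcf ghici qlf krhq mbg vwtzu
Hunk 5: at line 1 remove [ddh] add [hbl] -> 14 lines: otm ncrhk hbl rwp flu stk xcvnv mpgd zvbcf ghici qlf krhq mbg vwtzu
Final line 8: mpgd

Answer: mpgd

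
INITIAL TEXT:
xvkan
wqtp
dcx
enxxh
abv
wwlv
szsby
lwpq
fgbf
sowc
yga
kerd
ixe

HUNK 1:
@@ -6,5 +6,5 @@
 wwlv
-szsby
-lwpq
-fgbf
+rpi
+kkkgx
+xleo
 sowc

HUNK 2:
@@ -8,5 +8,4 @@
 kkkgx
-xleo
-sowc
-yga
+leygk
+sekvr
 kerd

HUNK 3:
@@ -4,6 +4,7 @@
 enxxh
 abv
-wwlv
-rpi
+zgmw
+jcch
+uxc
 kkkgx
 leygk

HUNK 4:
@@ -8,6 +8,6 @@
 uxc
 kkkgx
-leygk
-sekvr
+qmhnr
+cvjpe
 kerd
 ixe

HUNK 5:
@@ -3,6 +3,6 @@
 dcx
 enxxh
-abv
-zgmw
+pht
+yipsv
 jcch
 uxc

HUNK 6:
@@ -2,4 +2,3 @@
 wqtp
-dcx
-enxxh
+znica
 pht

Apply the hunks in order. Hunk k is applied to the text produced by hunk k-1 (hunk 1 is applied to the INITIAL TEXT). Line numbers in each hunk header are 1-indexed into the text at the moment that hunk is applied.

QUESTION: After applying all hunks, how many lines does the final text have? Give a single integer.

Answer: 12

Derivation:
Hunk 1: at line 6 remove [szsby,lwpq,fgbf] add [rpi,kkkgx,xleo] -> 13 lines: xvkan wqtp dcx enxxh abv wwlv rpi kkkgx xleo sowc yga kerd ixe
Hunk 2: at line 8 remove [xleo,sowc,yga] add [leygk,sekvr] -> 12 lines: xvkan wqtp dcx enxxh abv wwlv rpi kkkgx leygk sekvr kerd ixe
Hunk 3: at line 4 remove [wwlv,rpi] add [zgmw,jcch,uxc] -> 13 lines: xvkan wqtp dcx enxxh abv zgmw jcch uxc kkkgx leygk sekvr kerd ixe
Hunk 4: at line 8 remove [leygk,sekvr] add [qmhnr,cvjpe] -> 13 lines: xvkan wqtp dcx enxxh abv zgmw jcch uxc kkkgx qmhnr cvjpe kerd ixe
Hunk 5: at line 3 remove [abv,zgmw] add [pht,yipsv] -> 13 lines: xvkan wqtp dcx enxxh pht yipsv jcch uxc kkkgx qmhnr cvjpe kerd ixe
Hunk 6: at line 2 remove [dcx,enxxh] add [znica] -> 12 lines: xvkan wqtp znica pht yipsv jcch uxc kkkgx qmhnr cvjpe kerd ixe
Final line count: 12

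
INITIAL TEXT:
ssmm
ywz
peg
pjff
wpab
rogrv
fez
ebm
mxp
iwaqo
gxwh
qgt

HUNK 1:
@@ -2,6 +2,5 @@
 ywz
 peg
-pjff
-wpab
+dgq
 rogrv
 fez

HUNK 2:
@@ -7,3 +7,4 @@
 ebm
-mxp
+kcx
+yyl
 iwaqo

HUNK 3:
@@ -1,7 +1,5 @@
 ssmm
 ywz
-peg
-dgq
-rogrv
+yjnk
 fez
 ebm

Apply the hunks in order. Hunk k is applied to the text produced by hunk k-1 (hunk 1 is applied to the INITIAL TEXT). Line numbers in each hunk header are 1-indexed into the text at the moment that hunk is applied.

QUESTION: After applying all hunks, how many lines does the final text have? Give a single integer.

Answer: 10

Derivation:
Hunk 1: at line 2 remove [pjff,wpab] add [dgq] -> 11 lines: ssmm ywz peg dgq rogrv fez ebm mxp iwaqo gxwh qgt
Hunk 2: at line 7 remove [mxp] add [kcx,yyl] -> 12 lines: ssmm ywz peg dgq rogrv fez ebm kcx yyl iwaqo gxwh qgt
Hunk 3: at line 1 remove [peg,dgq,rogrv] add [yjnk] -> 10 lines: ssmm ywz yjnk fez ebm kcx yyl iwaqo gxwh qgt
Final line count: 10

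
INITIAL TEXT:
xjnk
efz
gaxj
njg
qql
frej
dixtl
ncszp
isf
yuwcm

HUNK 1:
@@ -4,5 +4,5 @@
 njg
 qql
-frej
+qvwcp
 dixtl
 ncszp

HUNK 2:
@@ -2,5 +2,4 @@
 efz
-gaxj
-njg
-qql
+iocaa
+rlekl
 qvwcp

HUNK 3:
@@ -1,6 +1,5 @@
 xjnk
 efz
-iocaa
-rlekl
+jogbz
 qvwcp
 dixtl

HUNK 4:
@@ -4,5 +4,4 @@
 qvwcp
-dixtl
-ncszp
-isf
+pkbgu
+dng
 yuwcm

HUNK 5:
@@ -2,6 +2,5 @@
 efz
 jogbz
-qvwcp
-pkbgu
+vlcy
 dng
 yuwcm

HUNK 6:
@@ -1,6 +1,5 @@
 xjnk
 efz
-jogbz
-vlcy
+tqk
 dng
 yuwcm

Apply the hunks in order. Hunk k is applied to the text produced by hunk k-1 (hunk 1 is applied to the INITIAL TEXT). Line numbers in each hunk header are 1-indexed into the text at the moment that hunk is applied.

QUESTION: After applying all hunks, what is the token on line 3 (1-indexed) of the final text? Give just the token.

Answer: tqk

Derivation:
Hunk 1: at line 4 remove [frej] add [qvwcp] -> 10 lines: xjnk efz gaxj njg qql qvwcp dixtl ncszp isf yuwcm
Hunk 2: at line 2 remove [gaxj,njg,qql] add [iocaa,rlekl] -> 9 lines: xjnk efz iocaa rlekl qvwcp dixtl ncszp isf yuwcm
Hunk 3: at line 1 remove [iocaa,rlekl] add [jogbz] -> 8 lines: xjnk efz jogbz qvwcp dixtl ncszp isf yuwcm
Hunk 4: at line 4 remove [dixtl,ncszp,isf] add [pkbgu,dng] -> 7 lines: xjnk efz jogbz qvwcp pkbgu dng yuwcm
Hunk 5: at line 2 remove [qvwcp,pkbgu] add [vlcy] -> 6 lines: xjnk efz jogbz vlcy dng yuwcm
Hunk 6: at line 1 remove [jogbz,vlcy] add [tqk] -> 5 lines: xjnk efz tqk dng yuwcm
Final line 3: tqk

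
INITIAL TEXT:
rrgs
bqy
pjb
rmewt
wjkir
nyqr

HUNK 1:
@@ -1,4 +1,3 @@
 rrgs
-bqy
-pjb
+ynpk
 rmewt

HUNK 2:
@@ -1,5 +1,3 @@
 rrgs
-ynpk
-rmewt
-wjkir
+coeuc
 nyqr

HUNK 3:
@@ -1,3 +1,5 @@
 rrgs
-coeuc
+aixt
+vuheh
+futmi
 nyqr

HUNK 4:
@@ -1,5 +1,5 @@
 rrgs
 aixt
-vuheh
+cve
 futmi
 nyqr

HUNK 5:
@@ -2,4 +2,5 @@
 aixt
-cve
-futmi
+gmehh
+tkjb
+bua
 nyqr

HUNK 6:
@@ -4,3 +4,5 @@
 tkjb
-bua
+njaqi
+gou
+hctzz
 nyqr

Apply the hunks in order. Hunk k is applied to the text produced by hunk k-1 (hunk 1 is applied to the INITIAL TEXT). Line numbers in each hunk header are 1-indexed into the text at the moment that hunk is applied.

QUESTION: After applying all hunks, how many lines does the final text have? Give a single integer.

Hunk 1: at line 1 remove [bqy,pjb] add [ynpk] -> 5 lines: rrgs ynpk rmewt wjkir nyqr
Hunk 2: at line 1 remove [ynpk,rmewt,wjkir] add [coeuc] -> 3 lines: rrgs coeuc nyqr
Hunk 3: at line 1 remove [coeuc] add [aixt,vuheh,futmi] -> 5 lines: rrgs aixt vuheh futmi nyqr
Hunk 4: at line 1 remove [vuheh] add [cve] -> 5 lines: rrgs aixt cve futmi nyqr
Hunk 5: at line 2 remove [cve,futmi] add [gmehh,tkjb,bua] -> 6 lines: rrgs aixt gmehh tkjb bua nyqr
Hunk 6: at line 4 remove [bua] add [njaqi,gou,hctzz] -> 8 lines: rrgs aixt gmehh tkjb njaqi gou hctzz nyqr
Final line count: 8

Answer: 8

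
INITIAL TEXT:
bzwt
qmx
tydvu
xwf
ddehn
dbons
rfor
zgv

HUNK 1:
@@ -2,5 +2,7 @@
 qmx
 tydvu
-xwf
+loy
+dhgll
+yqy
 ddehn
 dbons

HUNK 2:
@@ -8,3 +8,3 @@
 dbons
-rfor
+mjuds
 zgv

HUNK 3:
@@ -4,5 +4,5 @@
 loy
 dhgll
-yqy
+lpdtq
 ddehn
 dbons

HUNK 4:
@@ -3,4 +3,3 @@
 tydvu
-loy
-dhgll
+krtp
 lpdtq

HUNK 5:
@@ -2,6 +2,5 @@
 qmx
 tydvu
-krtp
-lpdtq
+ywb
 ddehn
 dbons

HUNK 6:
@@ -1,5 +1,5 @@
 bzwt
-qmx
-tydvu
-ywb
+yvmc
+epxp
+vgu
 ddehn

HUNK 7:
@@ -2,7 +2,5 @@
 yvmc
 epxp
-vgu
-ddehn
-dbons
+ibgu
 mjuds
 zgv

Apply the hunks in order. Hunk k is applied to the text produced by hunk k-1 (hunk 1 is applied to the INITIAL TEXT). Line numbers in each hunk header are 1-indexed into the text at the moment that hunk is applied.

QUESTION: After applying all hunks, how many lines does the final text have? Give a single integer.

Answer: 6

Derivation:
Hunk 1: at line 2 remove [xwf] add [loy,dhgll,yqy] -> 10 lines: bzwt qmx tydvu loy dhgll yqy ddehn dbons rfor zgv
Hunk 2: at line 8 remove [rfor] add [mjuds] -> 10 lines: bzwt qmx tydvu loy dhgll yqy ddehn dbons mjuds zgv
Hunk 3: at line 4 remove [yqy] add [lpdtq] -> 10 lines: bzwt qmx tydvu loy dhgll lpdtq ddehn dbons mjuds zgv
Hunk 4: at line 3 remove [loy,dhgll] add [krtp] -> 9 lines: bzwt qmx tydvu krtp lpdtq ddehn dbons mjuds zgv
Hunk 5: at line 2 remove [krtp,lpdtq] add [ywb] -> 8 lines: bzwt qmx tydvu ywb ddehn dbons mjuds zgv
Hunk 6: at line 1 remove [qmx,tydvu,ywb] add [yvmc,epxp,vgu] -> 8 lines: bzwt yvmc epxp vgu ddehn dbons mjuds zgv
Hunk 7: at line 2 remove [vgu,ddehn,dbons] add [ibgu] -> 6 lines: bzwt yvmc epxp ibgu mjuds zgv
Final line count: 6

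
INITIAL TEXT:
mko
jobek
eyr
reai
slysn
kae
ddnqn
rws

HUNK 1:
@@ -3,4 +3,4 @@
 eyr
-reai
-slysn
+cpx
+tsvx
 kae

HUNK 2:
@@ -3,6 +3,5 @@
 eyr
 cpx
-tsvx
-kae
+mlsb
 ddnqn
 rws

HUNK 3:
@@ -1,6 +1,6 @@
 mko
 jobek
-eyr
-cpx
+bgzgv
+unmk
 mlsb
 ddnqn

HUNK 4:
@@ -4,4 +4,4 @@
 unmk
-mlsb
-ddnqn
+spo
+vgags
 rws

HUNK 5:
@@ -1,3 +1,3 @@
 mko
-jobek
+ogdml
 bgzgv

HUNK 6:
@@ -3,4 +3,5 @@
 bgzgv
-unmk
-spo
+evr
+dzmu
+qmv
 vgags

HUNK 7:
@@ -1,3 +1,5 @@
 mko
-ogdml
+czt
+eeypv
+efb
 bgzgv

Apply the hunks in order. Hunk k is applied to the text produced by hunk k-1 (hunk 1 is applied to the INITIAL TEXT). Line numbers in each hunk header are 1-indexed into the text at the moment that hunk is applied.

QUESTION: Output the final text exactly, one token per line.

Answer: mko
czt
eeypv
efb
bgzgv
evr
dzmu
qmv
vgags
rws

Derivation:
Hunk 1: at line 3 remove [reai,slysn] add [cpx,tsvx] -> 8 lines: mko jobek eyr cpx tsvx kae ddnqn rws
Hunk 2: at line 3 remove [tsvx,kae] add [mlsb] -> 7 lines: mko jobek eyr cpx mlsb ddnqn rws
Hunk 3: at line 1 remove [eyr,cpx] add [bgzgv,unmk] -> 7 lines: mko jobek bgzgv unmk mlsb ddnqn rws
Hunk 4: at line 4 remove [mlsb,ddnqn] add [spo,vgags] -> 7 lines: mko jobek bgzgv unmk spo vgags rws
Hunk 5: at line 1 remove [jobek] add [ogdml] -> 7 lines: mko ogdml bgzgv unmk spo vgags rws
Hunk 6: at line 3 remove [unmk,spo] add [evr,dzmu,qmv] -> 8 lines: mko ogdml bgzgv evr dzmu qmv vgags rws
Hunk 7: at line 1 remove [ogdml] add [czt,eeypv,efb] -> 10 lines: mko czt eeypv efb bgzgv evr dzmu qmv vgags rws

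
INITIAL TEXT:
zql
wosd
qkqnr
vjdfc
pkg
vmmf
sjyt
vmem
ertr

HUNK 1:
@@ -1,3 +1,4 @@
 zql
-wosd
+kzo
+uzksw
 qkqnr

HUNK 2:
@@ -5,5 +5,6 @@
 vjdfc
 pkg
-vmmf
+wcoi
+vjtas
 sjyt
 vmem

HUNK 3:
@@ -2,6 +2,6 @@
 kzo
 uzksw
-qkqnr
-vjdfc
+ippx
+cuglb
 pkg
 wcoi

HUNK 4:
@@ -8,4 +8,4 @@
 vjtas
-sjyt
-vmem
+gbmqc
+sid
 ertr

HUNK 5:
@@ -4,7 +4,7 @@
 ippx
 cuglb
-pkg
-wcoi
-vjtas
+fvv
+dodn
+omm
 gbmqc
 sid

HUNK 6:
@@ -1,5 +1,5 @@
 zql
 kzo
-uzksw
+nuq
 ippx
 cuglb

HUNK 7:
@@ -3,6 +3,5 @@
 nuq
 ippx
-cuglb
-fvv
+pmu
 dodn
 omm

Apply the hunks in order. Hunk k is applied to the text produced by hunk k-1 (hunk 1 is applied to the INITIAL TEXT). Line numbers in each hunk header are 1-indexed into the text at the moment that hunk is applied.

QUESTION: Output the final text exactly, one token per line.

Answer: zql
kzo
nuq
ippx
pmu
dodn
omm
gbmqc
sid
ertr

Derivation:
Hunk 1: at line 1 remove [wosd] add [kzo,uzksw] -> 10 lines: zql kzo uzksw qkqnr vjdfc pkg vmmf sjyt vmem ertr
Hunk 2: at line 5 remove [vmmf] add [wcoi,vjtas] -> 11 lines: zql kzo uzksw qkqnr vjdfc pkg wcoi vjtas sjyt vmem ertr
Hunk 3: at line 2 remove [qkqnr,vjdfc] add [ippx,cuglb] -> 11 lines: zql kzo uzksw ippx cuglb pkg wcoi vjtas sjyt vmem ertr
Hunk 4: at line 8 remove [sjyt,vmem] add [gbmqc,sid] -> 11 lines: zql kzo uzksw ippx cuglb pkg wcoi vjtas gbmqc sid ertr
Hunk 5: at line 4 remove [pkg,wcoi,vjtas] add [fvv,dodn,omm] -> 11 lines: zql kzo uzksw ippx cuglb fvv dodn omm gbmqc sid ertr
Hunk 6: at line 1 remove [uzksw] add [nuq] -> 11 lines: zql kzo nuq ippx cuglb fvv dodn omm gbmqc sid ertr
Hunk 7: at line 3 remove [cuglb,fvv] add [pmu] -> 10 lines: zql kzo nuq ippx pmu dodn omm gbmqc sid ertr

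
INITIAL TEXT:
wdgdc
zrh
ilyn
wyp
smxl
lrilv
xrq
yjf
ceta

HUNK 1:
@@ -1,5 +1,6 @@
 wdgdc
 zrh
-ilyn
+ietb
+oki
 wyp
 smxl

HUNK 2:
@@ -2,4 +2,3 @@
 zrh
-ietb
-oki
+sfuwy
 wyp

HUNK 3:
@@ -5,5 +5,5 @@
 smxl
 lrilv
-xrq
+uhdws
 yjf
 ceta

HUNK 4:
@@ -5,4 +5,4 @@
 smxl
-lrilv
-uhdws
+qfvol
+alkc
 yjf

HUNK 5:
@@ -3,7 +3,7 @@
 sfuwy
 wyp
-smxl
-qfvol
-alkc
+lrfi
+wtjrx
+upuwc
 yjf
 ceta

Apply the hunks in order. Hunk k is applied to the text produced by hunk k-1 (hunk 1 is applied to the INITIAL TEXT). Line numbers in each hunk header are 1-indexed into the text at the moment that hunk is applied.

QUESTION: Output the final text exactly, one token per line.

Answer: wdgdc
zrh
sfuwy
wyp
lrfi
wtjrx
upuwc
yjf
ceta

Derivation:
Hunk 1: at line 1 remove [ilyn] add [ietb,oki] -> 10 lines: wdgdc zrh ietb oki wyp smxl lrilv xrq yjf ceta
Hunk 2: at line 2 remove [ietb,oki] add [sfuwy] -> 9 lines: wdgdc zrh sfuwy wyp smxl lrilv xrq yjf ceta
Hunk 3: at line 5 remove [xrq] add [uhdws] -> 9 lines: wdgdc zrh sfuwy wyp smxl lrilv uhdws yjf ceta
Hunk 4: at line 5 remove [lrilv,uhdws] add [qfvol,alkc] -> 9 lines: wdgdc zrh sfuwy wyp smxl qfvol alkc yjf ceta
Hunk 5: at line 3 remove [smxl,qfvol,alkc] add [lrfi,wtjrx,upuwc] -> 9 lines: wdgdc zrh sfuwy wyp lrfi wtjrx upuwc yjf ceta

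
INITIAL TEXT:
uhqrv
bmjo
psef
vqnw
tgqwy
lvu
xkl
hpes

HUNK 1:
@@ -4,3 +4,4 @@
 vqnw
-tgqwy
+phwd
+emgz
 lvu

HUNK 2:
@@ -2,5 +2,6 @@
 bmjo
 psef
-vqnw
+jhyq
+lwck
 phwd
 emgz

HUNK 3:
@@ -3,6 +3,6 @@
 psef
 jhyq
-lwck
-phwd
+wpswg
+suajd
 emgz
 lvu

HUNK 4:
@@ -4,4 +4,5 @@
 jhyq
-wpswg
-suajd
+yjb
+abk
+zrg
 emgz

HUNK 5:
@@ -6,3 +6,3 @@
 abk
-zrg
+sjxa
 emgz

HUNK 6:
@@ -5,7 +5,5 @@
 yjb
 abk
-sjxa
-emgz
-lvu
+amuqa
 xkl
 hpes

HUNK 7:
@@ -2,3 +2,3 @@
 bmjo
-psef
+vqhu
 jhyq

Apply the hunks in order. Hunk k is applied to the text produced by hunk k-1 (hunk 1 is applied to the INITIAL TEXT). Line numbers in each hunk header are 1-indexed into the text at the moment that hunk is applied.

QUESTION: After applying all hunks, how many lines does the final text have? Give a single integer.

Answer: 9

Derivation:
Hunk 1: at line 4 remove [tgqwy] add [phwd,emgz] -> 9 lines: uhqrv bmjo psef vqnw phwd emgz lvu xkl hpes
Hunk 2: at line 2 remove [vqnw] add [jhyq,lwck] -> 10 lines: uhqrv bmjo psef jhyq lwck phwd emgz lvu xkl hpes
Hunk 3: at line 3 remove [lwck,phwd] add [wpswg,suajd] -> 10 lines: uhqrv bmjo psef jhyq wpswg suajd emgz lvu xkl hpes
Hunk 4: at line 4 remove [wpswg,suajd] add [yjb,abk,zrg] -> 11 lines: uhqrv bmjo psef jhyq yjb abk zrg emgz lvu xkl hpes
Hunk 5: at line 6 remove [zrg] add [sjxa] -> 11 lines: uhqrv bmjo psef jhyq yjb abk sjxa emgz lvu xkl hpes
Hunk 6: at line 5 remove [sjxa,emgz,lvu] add [amuqa] -> 9 lines: uhqrv bmjo psef jhyq yjb abk amuqa xkl hpes
Hunk 7: at line 2 remove [psef] add [vqhu] -> 9 lines: uhqrv bmjo vqhu jhyq yjb abk amuqa xkl hpes
Final line count: 9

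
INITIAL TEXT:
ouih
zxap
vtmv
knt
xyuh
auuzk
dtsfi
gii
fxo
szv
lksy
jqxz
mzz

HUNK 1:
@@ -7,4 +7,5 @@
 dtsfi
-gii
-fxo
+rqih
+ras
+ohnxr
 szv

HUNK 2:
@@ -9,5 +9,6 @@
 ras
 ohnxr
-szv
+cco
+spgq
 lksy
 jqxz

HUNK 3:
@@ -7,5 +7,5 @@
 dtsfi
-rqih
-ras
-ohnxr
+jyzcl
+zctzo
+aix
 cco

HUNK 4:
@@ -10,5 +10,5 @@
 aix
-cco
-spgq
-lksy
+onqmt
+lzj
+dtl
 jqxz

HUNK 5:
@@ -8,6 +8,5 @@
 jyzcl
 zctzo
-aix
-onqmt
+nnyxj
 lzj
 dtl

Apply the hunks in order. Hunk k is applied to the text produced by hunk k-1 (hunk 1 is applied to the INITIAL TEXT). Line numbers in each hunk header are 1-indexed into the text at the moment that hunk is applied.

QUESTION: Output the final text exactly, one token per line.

Answer: ouih
zxap
vtmv
knt
xyuh
auuzk
dtsfi
jyzcl
zctzo
nnyxj
lzj
dtl
jqxz
mzz

Derivation:
Hunk 1: at line 7 remove [gii,fxo] add [rqih,ras,ohnxr] -> 14 lines: ouih zxap vtmv knt xyuh auuzk dtsfi rqih ras ohnxr szv lksy jqxz mzz
Hunk 2: at line 9 remove [szv] add [cco,spgq] -> 15 lines: ouih zxap vtmv knt xyuh auuzk dtsfi rqih ras ohnxr cco spgq lksy jqxz mzz
Hunk 3: at line 7 remove [rqih,ras,ohnxr] add [jyzcl,zctzo,aix] -> 15 lines: ouih zxap vtmv knt xyuh auuzk dtsfi jyzcl zctzo aix cco spgq lksy jqxz mzz
Hunk 4: at line 10 remove [cco,spgq,lksy] add [onqmt,lzj,dtl] -> 15 lines: ouih zxap vtmv knt xyuh auuzk dtsfi jyzcl zctzo aix onqmt lzj dtl jqxz mzz
Hunk 5: at line 8 remove [aix,onqmt] add [nnyxj] -> 14 lines: ouih zxap vtmv knt xyuh auuzk dtsfi jyzcl zctzo nnyxj lzj dtl jqxz mzz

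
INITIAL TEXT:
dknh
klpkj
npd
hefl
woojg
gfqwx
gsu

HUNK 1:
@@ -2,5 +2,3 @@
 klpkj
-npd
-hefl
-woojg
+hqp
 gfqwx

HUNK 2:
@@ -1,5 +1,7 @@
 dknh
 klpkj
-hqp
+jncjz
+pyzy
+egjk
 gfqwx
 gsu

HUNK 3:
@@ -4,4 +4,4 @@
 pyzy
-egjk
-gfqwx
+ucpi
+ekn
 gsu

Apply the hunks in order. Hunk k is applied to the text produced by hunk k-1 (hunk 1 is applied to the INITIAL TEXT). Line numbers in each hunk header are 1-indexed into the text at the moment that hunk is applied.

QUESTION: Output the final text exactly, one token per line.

Hunk 1: at line 2 remove [npd,hefl,woojg] add [hqp] -> 5 lines: dknh klpkj hqp gfqwx gsu
Hunk 2: at line 1 remove [hqp] add [jncjz,pyzy,egjk] -> 7 lines: dknh klpkj jncjz pyzy egjk gfqwx gsu
Hunk 3: at line 4 remove [egjk,gfqwx] add [ucpi,ekn] -> 7 lines: dknh klpkj jncjz pyzy ucpi ekn gsu

Answer: dknh
klpkj
jncjz
pyzy
ucpi
ekn
gsu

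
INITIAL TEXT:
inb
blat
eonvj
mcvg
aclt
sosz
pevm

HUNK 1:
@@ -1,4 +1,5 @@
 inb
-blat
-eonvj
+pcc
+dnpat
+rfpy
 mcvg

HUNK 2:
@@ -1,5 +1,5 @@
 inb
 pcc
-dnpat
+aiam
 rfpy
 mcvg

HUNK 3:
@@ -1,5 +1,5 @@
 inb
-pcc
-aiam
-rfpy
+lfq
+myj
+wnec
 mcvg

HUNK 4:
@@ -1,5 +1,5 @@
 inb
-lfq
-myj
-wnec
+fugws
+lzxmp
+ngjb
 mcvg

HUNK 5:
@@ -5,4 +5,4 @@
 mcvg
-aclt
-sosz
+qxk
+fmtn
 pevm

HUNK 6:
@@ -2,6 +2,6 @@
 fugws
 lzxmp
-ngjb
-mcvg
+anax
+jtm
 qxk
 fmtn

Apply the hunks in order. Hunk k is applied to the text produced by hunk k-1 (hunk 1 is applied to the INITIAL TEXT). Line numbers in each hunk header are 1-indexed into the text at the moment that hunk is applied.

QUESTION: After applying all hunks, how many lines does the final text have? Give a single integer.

Hunk 1: at line 1 remove [blat,eonvj] add [pcc,dnpat,rfpy] -> 8 lines: inb pcc dnpat rfpy mcvg aclt sosz pevm
Hunk 2: at line 1 remove [dnpat] add [aiam] -> 8 lines: inb pcc aiam rfpy mcvg aclt sosz pevm
Hunk 3: at line 1 remove [pcc,aiam,rfpy] add [lfq,myj,wnec] -> 8 lines: inb lfq myj wnec mcvg aclt sosz pevm
Hunk 4: at line 1 remove [lfq,myj,wnec] add [fugws,lzxmp,ngjb] -> 8 lines: inb fugws lzxmp ngjb mcvg aclt sosz pevm
Hunk 5: at line 5 remove [aclt,sosz] add [qxk,fmtn] -> 8 lines: inb fugws lzxmp ngjb mcvg qxk fmtn pevm
Hunk 6: at line 2 remove [ngjb,mcvg] add [anax,jtm] -> 8 lines: inb fugws lzxmp anax jtm qxk fmtn pevm
Final line count: 8

Answer: 8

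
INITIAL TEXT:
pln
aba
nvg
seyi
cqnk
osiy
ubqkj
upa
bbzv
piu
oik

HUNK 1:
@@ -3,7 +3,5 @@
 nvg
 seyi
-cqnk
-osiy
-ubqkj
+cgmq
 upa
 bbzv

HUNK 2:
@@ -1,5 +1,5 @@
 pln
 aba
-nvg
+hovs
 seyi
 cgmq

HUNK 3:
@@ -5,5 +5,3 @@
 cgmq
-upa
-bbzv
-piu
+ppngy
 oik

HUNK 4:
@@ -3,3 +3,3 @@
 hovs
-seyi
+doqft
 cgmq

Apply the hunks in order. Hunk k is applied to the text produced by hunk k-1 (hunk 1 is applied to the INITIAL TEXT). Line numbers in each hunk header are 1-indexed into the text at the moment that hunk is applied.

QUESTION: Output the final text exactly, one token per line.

Answer: pln
aba
hovs
doqft
cgmq
ppngy
oik

Derivation:
Hunk 1: at line 3 remove [cqnk,osiy,ubqkj] add [cgmq] -> 9 lines: pln aba nvg seyi cgmq upa bbzv piu oik
Hunk 2: at line 1 remove [nvg] add [hovs] -> 9 lines: pln aba hovs seyi cgmq upa bbzv piu oik
Hunk 3: at line 5 remove [upa,bbzv,piu] add [ppngy] -> 7 lines: pln aba hovs seyi cgmq ppngy oik
Hunk 4: at line 3 remove [seyi] add [doqft] -> 7 lines: pln aba hovs doqft cgmq ppngy oik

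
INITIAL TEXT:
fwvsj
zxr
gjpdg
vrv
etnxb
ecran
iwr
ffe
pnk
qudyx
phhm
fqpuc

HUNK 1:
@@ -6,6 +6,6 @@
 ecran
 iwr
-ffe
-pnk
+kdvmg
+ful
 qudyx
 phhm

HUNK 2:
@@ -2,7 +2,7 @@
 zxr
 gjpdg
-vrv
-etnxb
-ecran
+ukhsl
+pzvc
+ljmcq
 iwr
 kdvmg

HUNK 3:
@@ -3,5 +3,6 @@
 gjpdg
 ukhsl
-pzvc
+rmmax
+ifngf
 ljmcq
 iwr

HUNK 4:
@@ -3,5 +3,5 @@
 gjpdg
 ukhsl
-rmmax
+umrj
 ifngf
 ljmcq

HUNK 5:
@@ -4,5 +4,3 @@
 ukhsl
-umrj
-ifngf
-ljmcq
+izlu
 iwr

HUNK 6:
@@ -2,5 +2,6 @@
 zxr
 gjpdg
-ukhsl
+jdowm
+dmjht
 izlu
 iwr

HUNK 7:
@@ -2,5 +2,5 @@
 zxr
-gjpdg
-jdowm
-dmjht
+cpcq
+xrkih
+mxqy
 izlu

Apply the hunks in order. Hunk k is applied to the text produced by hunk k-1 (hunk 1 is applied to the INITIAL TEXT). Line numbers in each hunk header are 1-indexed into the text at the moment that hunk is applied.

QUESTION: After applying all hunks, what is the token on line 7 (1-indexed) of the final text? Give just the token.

Hunk 1: at line 6 remove [ffe,pnk] add [kdvmg,ful] -> 12 lines: fwvsj zxr gjpdg vrv etnxb ecran iwr kdvmg ful qudyx phhm fqpuc
Hunk 2: at line 2 remove [vrv,etnxb,ecran] add [ukhsl,pzvc,ljmcq] -> 12 lines: fwvsj zxr gjpdg ukhsl pzvc ljmcq iwr kdvmg ful qudyx phhm fqpuc
Hunk 3: at line 3 remove [pzvc] add [rmmax,ifngf] -> 13 lines: fwvsj zxr gjpdg ukhsl rmmax ifngf ljmcq iwr kdvmg ful qudyx phhm fqpuc
Hunk 4: at line 3 remove [rmmax] add [umrj] -> 13 lines: fwvsj zxr gjpdg ukhsl umrj ifngf ljmcq iwr kdvmg ful qudyx phhm fqpuc
Hunk 5: at line 4 remove [umrj,ifngf,ljmcq] add [izlu] -> 11 lines: fwvsj zxr gjpdg ukhsl izlu iwr kdvmg ful qudyx phhm fqpuc
Hunk 6: at line 2 remove [ukhsl] add [jdowm,dmjht] -> 12 lines: fwvsj zxr gjpdg jdowm dmjht izlu iwr kdvmg ful qudyx phhm fqpuc
Hunk 7: at line 2 remove [gjpdg,jdowm,dmjht] add [cpcq,xrkih,mxqy] -> 12 lines: fwvsj zxr cpcq xrkih mxqy izlu iwr kdvmg ful qudyx phhm fqpuc
Final line 7: iwr

Answer: iwr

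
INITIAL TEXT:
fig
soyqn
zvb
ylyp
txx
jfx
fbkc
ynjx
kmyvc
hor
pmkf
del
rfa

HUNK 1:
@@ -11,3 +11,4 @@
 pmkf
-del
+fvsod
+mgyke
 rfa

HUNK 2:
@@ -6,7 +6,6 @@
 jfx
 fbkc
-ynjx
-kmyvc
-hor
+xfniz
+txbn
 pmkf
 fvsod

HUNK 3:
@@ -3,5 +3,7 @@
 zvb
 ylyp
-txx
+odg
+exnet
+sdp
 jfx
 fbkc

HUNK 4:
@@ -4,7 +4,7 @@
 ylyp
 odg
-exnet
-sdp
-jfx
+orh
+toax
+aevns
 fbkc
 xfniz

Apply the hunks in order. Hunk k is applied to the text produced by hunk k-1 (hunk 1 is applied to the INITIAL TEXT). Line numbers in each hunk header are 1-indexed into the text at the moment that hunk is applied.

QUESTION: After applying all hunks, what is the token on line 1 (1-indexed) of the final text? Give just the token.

Hunk 1: at line 11 remove [del] add [fvsod,mgyke] -> 14 lines: fig soyqn zvb ylyp txx jfx fbkc ynjx kmyvc hor pmkf fvsod mgyke rfa
Hunk 2: at line 6 remove [ynjx,kmyvc,hor] add [xfniz,txbn] -> 13 lines: fig soyqn zvb ylyp txx jfx fbkc xfniz txbn pmkf fvsod mgyke rfa
Hunk 3: at line 3 remove [txx] add [odg,exnet,sdp] -> 15 lines: fig soyqn zvb ylyp odg exnet sdp jfx fbkc xfniz txbn pmkf fvsod mgyke rfa
Hunk 4: at line 4 remove [exnet,sdp,jfx] add [orh,toax,aevns] -> 15 lines: fig soyqn zvb ylyp odg orh toax aevns fbkc xfniz txbn pmkf fvsod mgyke rfa
Final line 1: fig

Answer: fig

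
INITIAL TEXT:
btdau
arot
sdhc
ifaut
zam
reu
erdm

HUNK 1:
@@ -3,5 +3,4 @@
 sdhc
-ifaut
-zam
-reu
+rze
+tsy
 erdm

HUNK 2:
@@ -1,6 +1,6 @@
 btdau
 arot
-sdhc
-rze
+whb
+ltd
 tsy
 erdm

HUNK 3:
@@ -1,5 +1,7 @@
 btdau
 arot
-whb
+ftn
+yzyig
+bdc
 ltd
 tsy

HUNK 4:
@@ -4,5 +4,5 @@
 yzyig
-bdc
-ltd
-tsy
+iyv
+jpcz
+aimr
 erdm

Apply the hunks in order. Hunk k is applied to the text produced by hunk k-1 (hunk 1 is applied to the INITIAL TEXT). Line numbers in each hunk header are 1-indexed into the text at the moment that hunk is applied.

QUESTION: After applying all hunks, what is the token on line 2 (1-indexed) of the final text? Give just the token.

Answer: arot

Derivation:
Hunk 1: at line 3 remove [ifaut,zam,reu] add [rze,tsy] -> 6 lines: btdau arot sdhc rze tsy erdm
Hunk 2: at line 1 remove [sdhc,rze] add [whb,ltd] -> 6 lines: btdau arot whb ltd tsy erdm
Hunk 3: at line 1 remove [whb] add [ftn,yzyig,bdc] -> 8 lines: btdau arot ftn yzyig bdc ltd tsy erdm
Hunk 4: at line 4 remove [bdc,ltd,tsy] add [iyv,jpcz,aimr] -> 8 lines: btdau arot ftn yzyig iyv jpcz aimr erdm
Final line 2: arot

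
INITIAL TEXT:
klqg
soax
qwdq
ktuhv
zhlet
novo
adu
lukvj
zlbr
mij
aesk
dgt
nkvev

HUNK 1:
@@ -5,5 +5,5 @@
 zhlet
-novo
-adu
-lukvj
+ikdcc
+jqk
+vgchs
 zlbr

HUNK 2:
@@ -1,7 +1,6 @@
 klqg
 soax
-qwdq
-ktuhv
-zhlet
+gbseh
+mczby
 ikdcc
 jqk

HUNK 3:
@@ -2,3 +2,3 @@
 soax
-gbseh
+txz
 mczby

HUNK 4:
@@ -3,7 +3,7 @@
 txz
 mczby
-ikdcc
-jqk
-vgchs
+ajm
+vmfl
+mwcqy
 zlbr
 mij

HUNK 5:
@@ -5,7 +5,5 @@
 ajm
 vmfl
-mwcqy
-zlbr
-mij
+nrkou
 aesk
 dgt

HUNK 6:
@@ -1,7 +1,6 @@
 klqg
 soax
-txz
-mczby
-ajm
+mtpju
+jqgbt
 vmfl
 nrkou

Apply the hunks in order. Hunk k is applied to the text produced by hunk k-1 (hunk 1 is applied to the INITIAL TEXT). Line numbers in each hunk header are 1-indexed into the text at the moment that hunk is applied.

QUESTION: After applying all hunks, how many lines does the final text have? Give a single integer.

Hunk 1: at line 5 remove [novo,adu,lukvj] add [ikdcc,jqk,vgchs] -> 13 lines: klqg soax qwdq ktuhv zhlet ikdcc jqk vgchs zlbr mij aesk dgt nkvev
Hunk 2: at line 1 remove [qwdq,ktuhv,zhlet] add [gbseh,mczby] -> 12 lines: klqg soax gbseh mczby ikdcc jqk vgchs zlbr mij aesk dgt nkvev
Hunk 3: at line 2 remove [gbseh] add [txz] -> 12 lines: klqg soax txz mczby ikdcc jqk vgchs zlbr mij aesk dgt nkvev
Hunk 4: at line 3 remove [ikdcc,jqk,vgchs] add [ajm,vmfl,mwcqy] -> 12 lines: klqg soax txz mczby ajm vmfl mwcqy zlbr mij aesk dgt nkvev
Hunk 5: at line 5 remove [mwcqy,zlbr,mij] add [nrkou] -> 10 lines: klqg soax txz mczby ajm vmfl nrkou aesk dgt nkvev
Hunk 6: at line 1 remove [txz,mczby,ajm] add [mtpju,jqgbt] -> 9 lines: klqg soax mtpju jqgbt vmfl nrkou aesk dgt nkvev
Final line count: 9

Answer: 9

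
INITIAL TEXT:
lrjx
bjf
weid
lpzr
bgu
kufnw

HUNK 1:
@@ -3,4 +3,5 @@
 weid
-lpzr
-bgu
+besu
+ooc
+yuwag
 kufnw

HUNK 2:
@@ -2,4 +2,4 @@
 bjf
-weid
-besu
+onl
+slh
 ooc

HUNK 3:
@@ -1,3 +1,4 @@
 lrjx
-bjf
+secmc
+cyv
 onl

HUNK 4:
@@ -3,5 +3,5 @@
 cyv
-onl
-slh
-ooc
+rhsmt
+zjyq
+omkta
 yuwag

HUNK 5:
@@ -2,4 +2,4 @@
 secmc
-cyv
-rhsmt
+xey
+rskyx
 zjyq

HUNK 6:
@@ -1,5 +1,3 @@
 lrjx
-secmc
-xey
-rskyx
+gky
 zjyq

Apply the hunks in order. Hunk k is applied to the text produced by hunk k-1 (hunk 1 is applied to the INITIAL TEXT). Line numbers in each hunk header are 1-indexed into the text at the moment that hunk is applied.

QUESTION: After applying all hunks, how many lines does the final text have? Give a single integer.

Answer: 6

Derivation:
Hunk 1: at line 3 remove [lpzr,bgu] add [besu,ooc,yuwag] -> 7 lines: lrjx bjf weid besu ooc yuwag kufnw
Hunk 2: at line 2 remove [weid,besu] add [onl,slh] -> 7 lines: lrjx bjf onl slh ooc yuwag kufnw
Hunk 3: at line 1 remove [bjf] add [secmc,cyv] -> 8 lines: lrjx secmc cyv onl slh ooc yuwag kufnw
Hunk 4: at line 3 remove [onl,slh,ooc] add [rhsmt,zjyq,omkta] -> 8 lines: lrjx secmc cyv rhsmt zjyq omkta yuwag kufnw
Hunk 5: at line 2 remove [cyv,rhsmt] add [xey,rskyx] -> 8 lines: lrjx secmc xey rskyx zjyq omkta yuwag kufnw
Hunk 6: at line 1 remove [secmc,xey,rskyx] add [gky] -> 6 lines: lrjx gky zjyq omkta yuwag kufnw
Final line count: 6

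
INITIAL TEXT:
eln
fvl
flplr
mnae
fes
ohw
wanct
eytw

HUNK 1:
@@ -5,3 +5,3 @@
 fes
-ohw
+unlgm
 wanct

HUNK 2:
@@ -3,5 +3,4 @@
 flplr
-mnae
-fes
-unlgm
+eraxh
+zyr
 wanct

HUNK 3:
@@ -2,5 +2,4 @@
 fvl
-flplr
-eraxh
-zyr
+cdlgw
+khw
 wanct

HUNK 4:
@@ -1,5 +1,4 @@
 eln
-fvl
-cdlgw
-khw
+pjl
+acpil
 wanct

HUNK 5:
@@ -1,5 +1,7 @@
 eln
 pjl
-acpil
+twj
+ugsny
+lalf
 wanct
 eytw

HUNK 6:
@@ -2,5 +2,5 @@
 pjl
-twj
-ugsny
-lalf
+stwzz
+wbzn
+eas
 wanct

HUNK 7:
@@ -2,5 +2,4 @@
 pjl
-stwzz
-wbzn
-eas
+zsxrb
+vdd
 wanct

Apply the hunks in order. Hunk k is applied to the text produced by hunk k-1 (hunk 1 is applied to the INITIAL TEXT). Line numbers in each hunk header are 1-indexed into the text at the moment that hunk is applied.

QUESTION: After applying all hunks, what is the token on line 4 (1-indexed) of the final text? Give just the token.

Answer: vdd

Derivation:
Hunk 1: at line 5 remove [ohw] add [unlgm] -> 8 lines: eln fvl flplr mnae fes unlgm wanct eytw
Hunk 2: at line 3 remove [mnae,fes,unlgm] add [eraxh,zyr] -> 7 lines: eln fvl flplr eraxh zyr wanct eytw
Hunk 3: at line 2 remove [flplr,eraxh,zyr] add [cdlgw,khw] -> 6 lines: eln fvl cdlgw khw wanct eytw
Hunk 4: at line 1 remove [fvl,cdlgw,khw] add [pjl,acpil] -> 5 lines: eln pjl acpil wanct eytw
Hunk 5: at line 1 remove [acpil] add [twj,ugsny,lalf] -> 7 lines: eln pjl twj ugsny lalf wanct eytw
Hunk 6: at line 2 remove [twj,ugsny,lalf] add [stwzz,wbzn,eas] -> 7 lines: eln pjl stwzz wbzn eas wanct eytw
Hunk 7: at line 2 remove [stwzz,wbzn,eas] add [zsxrb,vdd] -> 6 lines: eln pjl zsxrb vdd wanct eytw
Final line 4: vdd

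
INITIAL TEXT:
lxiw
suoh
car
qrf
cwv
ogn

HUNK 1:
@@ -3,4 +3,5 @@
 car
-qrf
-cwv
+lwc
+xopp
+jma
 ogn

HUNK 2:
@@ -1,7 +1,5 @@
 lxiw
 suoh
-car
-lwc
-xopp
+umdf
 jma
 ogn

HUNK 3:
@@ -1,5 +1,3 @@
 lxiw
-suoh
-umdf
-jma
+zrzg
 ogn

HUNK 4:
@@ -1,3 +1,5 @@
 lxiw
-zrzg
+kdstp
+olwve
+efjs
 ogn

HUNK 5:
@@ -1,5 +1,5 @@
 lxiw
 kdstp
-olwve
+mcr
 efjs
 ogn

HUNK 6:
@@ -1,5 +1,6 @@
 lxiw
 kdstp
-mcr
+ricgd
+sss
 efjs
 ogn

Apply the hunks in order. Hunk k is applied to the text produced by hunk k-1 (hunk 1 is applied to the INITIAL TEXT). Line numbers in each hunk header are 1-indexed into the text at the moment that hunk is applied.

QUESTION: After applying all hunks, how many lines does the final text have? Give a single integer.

Answer: 6

Derivation:
Hunk 1: at line 3 remove [qrf,cwv] add [lwc,xopp,jma] -> 7 lines: lxiw suoh car lwc xopp jma ogn
Hunk 2: at line 1 remove [car,lwc,xopp] add [umdf] -> 5 lines: lxiw suoh umdf jma ogn
Hunk 3: at line 1 remove [suoh,umdf,jma] add [zrzg] -> 3 lines: lxiw zrzg ogn
Hunk 4: at line 1 remove [zrzg] add [kdstp,olwve,efjs] -> 5 lines: lxiw kdstp olwve efjs ogn
Hunk 5: at line 1 remove [olwve] add [mcr] -> 5 lines: lxiw kdstp mcr efjs ogn
Hunk 6: at line 1 remove [mcr] add [ricgd,sss] -> 6 lines: lxiw kdstp ricgd sss efjs ogn
Final line count: 6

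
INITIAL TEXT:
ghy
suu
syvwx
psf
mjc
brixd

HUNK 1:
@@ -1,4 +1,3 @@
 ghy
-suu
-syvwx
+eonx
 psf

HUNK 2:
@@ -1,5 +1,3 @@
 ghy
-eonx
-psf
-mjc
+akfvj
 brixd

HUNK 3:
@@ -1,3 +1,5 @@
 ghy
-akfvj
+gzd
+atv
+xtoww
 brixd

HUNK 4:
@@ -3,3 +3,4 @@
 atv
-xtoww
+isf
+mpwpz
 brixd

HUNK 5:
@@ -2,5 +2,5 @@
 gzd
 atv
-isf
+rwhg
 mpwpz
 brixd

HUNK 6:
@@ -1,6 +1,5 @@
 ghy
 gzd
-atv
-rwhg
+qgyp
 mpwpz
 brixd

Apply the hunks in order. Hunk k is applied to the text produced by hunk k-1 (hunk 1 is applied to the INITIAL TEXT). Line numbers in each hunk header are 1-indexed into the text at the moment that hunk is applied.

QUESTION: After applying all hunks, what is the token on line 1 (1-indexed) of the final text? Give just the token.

Hunk 1: at line 1 remove [suu,syvwx] add [eonx] -> 5 lines: ghy eonx psf mjc brixd
Hunk 2: at line 1 remove [eonx,psf,mjc] add [akfvj] -> 3 lines: ghy akfvj brixd
Hunk 3: at line 1 remove [akfvj] add [gzd,atv,xtoww] -> 5 lines: ghy gzd atv xtoww brixd
Hunk 4: at line 3 remove [xtoww] add [isf,mpwpz] -> 6 lines: ghy gzd atv isf mpwpz brixd
Hunk 5: at line 2 remove [isf] add [rwhg] -> 6 lines: ghy gzd atv rwhg mpwpz brixd
Hunk 6: at line 1 remove [atv,rwhg] add [qgyp] -> 5 lines: ghy gzd qgyp mpwpz brixd
Final line 1: ghy

Answer: ghy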